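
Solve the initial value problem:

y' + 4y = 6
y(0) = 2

General solution: y = 3/2 + Ce^(-4x)
Applying y(0) = 2: C = 2 - 3/2 = 1/2
Particular solution: y = 3/2 + (1/2)e^(-4x)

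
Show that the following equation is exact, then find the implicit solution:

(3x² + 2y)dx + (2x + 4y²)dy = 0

Verify exactness: ∂M/∂y = ∂N/∂x ✓
Find F(x,y) such that ∂F/∂x = M, ∂F/∂y = N
Solution: x³ + 2xy + 4y³/3 = C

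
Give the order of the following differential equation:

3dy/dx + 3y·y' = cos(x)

The order is 1 (highest derivative is of order 1).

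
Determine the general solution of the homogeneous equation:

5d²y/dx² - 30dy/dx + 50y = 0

Characteristic equation: 5r² - 30r + 50 = 0
Divide by 5: r² - 6r + 10 = 0
Roots: r = 3 ± i (complex conjugates)
General solution: y = e^(3x)(C₁cos(x) + C₂sin(x))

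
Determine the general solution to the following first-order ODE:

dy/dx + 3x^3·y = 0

Using integrating factor method:

General solution: y = Ce^(-3x^4/4)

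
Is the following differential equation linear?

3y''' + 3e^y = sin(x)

No. Nonlinear (e^y is nonlinear in y)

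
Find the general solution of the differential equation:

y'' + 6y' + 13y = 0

Characteristic equation: r² + 6r + 13 = 0
Roots: r = -3 ± 2i (complex conjugates)
General solution: y = e^(-3x)(C₁cos(2x) + C₂sin(2x))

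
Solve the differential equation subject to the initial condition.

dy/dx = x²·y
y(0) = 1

General solution: y = Ce^(x³/3)
Applying IC y(0) = 1:
Particular solution: y = e^(x³/3)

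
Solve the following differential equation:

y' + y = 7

Using integrating factor method:

General solution: y = 7 + Ce^(-x)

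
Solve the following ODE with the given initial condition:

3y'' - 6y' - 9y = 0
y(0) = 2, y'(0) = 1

General solution: y = C₁e^(3x) + C₂e^(-x)
Applying ICs: C₁ = 3/4, C₂ = 5/4
Particular solution: y = (3/4)e^(3x) + (5/4)e^(-x)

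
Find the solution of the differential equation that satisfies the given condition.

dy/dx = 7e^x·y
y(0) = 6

General solution: y = Ce^(7e^x)
Applying IC y(0) = 6:
Particular solution: y = 6e^(7(e^x - 1))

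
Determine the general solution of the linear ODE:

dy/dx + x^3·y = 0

Using integrating factor method:

General solution: y = Ce^(-x^4/4)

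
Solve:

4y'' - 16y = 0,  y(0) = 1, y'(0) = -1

General solution: y = C₁e^(2x) + C₂e^(-2x)
Applying ICs: C₁ = 1/4, C₂ = 3/4
Particular solution: y = (1/4)e^(2x) + (3/4)e^(-2x)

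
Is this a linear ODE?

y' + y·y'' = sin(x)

No. Nonlinear (y·y'' term)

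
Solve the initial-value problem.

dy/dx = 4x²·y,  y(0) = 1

General solution: y = Ce^(4x³/3)
Applying IC y(0) = 1:
Particular solution: y = e^(4x³/3)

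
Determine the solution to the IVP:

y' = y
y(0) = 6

General solution: y = Ce^x
Applying IC y(0) = 6:
Particular solution: y = 6e^x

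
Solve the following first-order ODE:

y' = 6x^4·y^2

Separating variables and integrating:
-1/y = 6x^5/5 + C

General solution: y^-1 = (-6/5)x^5 + C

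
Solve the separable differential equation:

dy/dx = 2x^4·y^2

Separating variables and integrating:
-1/y = 2x^5/5 + C

General solution: y^-1 = (-2/5)x^5 + C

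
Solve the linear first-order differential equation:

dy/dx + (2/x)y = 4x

Using integrating factor method:

General solution: y = x^2 + Cx^(-2)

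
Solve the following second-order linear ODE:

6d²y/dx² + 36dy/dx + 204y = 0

Characteristic equation: 6r² + 36r + 204 = 0
Divide by 6: r² + 6r + 34 = 0
Roots: r = -3 ± 5i (complex conjugates)
General solution: y = e^(-3x)(C₁cos(5x) + C₂sin(5x))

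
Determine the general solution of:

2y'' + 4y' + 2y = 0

Characteristic equation: 2r² + 4r + 2 = 0
Divide by 2: r² + 2r + 1 = 0
Factored: (r + 1)² = 0
Repeated root: r = -1
General solution: y = (C₁ + C₂x)e^(-x)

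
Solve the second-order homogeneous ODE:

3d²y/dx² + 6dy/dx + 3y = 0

Characteristic equation: 3r² + 6r + 3 = 0
Divide by 3: r² + 2r + 1 = 0
Factored: (r + 1)² = 0
Repeated root: r = -1
General solution: y = (C₁ + C₂x)e^(-x)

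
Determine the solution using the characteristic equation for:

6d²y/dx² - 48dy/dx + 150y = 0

Characteristic equation: 6r² - 48r + 150 = 0
Divide by 6: r² - 8r + 25 = 0
Roots: r = 4 ± 3i (complex conjugates)
General solution: y = e^(4x)(C₁cos(3x) + C₂sin(3x))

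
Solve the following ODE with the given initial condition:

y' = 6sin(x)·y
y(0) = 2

General solution: y = Ce^(-6cos(x))
Applying IC y(0) = 2:
Particular solution: y = 2e^(6(1-cos(x)))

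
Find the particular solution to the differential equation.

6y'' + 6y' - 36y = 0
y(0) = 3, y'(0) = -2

General solution: y = C₁e^(2x) + C₂e^(-3x)
Applying ICs: C₁ = 7/5, C₂ = 8/5
Particular solution: y = (7/5)e^(2x) + (8/5)e^(-3x)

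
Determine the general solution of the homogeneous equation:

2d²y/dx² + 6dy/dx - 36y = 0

Characteristic equation: 2r² + 6r - 36 = 0
Divide by 2: r² + 3r - 18 = 0
Roots: r = 3, -6 (distinct real)
General solution: y = C₁e^(3x) + C₂e^(-6x)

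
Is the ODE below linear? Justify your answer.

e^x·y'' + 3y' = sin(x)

Yes. Linear (y and its derivatives appear to the first power only, no products of y terms)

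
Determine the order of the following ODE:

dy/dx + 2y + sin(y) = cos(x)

The order is 1 (highest derivative is of order 1).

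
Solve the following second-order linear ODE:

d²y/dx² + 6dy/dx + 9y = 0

Characteristic equation: r² + 6r + 9 = 0
Factored: (r + 3)² = 0
Repeated root: r = -3
General solution: y = (C₁ + C₂x)e^(-3x)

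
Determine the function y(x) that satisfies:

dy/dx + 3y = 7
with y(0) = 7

General solution: y = 7/3 + Ce^(-3x)
Applying y(0) = 7: C = 7 - 7/3 = 14/3
Particular solution: y = 7/3 + (14/3)e^(-3x)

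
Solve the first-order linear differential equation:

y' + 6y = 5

Using integrating factor method:

General solution: y = 5/6 + Ce^(-6x)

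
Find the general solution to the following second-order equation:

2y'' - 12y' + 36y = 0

Characteristic equation: 2r² - 12r + 36 = 0
Divide by 2: r² - 6r + 18 = 0
Roots: r = 3 ± 3i (complex conjugates)
General solution: y = e^(3x)(C₁cos(3x) + C₂sin(3x))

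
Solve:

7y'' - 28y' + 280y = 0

Characteristic equation: 7r² - 28r + 280 = 0
Divide by 7: r² - 4r + 40 = 0
Roots: r = 2 ± 6i (complex conjugates)
General solution: y = e^(2x)(C₁cos(6x) + C₂sin(6x))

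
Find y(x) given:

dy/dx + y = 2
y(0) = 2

General solution: y = 2 + Ce^(-x)
Applying y(0) = 2: C = 2 - 2 = 0
Particular solution: y = 2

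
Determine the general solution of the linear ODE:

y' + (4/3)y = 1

Using integrating factor method:

General solution: y = 3/4 + Ce^(-4x/3)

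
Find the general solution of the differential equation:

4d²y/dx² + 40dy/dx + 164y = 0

Characteristic equation: 4r² + 40r + 164 = 0
Divide by 4: r² + 10r + 41 = 0
Roots: r = -5 ± 4i (complex conjugates)
General solution: y = e^(-5x)(C₁cos(4x) + C₂sin(4x))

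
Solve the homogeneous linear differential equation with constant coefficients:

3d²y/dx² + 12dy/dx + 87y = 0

Characteristic equation: 3r² + 12r + 87 = 0
Divide by 3: r² + 4r + 29 = 0
Roots: r = -2 ± 5i (complex conjugates)
General solution: y = e^(-2x)(C₁cos(5x) + C₂sin(5x))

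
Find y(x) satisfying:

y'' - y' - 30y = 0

Characteristic equation: r² - r - 30 = 0
Roots: r = 6, -5 (distinct real)
General solution: y = C₁e^(6x) + C₂e^(-5x)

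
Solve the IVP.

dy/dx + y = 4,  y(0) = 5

General solution: y = 4 + Ce^(-x)
Applying y(0) = 5: C = 5 - 4 = 1
Particular solution: y = 4 + e^(-x)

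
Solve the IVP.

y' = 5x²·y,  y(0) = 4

General solution: y = Ce^(5x³/3)
Applying IC y(0) = 4:
Particular solution: y = 4e^(5x³/3)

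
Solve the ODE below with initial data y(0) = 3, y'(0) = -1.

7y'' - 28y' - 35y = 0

General solution: y = C₁e^(5x) + C₂e^(-x)
Applying ICs: C₁ = 1/3, C₂ = 8/3
Particular solution: y = (1/3)e^(5x) + (8/3)e^(-x)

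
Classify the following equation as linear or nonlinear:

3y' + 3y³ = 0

Nonlinear (y³ term)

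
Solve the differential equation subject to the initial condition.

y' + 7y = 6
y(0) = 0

General solution: y = 6/7 + Ce^(-7x)
Applying y(0) = 0: C = 0 - 6/7 = -6/7
Particular solution: y = 6/7 - (6/7)e^(-7x)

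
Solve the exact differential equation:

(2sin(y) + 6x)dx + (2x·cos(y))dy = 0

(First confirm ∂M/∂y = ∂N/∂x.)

Verify exactness: ∂M/∂y = ∂N/∂x ✓
Find F(x,y) such that ∂F/∂x = M, ∂F/∂y = N
Solution: 2x·sin(y) + 3x² = C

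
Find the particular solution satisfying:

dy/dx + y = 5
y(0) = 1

General solution: y = 5 + Ce^(-x)
Applying y(0) = 1: C = 1 - 5 = -4
Particular solution: y = 5 - 4e^(-x)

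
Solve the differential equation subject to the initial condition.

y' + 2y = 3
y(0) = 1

General solution: y = 3/2 + Ce^(-2x)
Applying y(0) = 1: C = 1 - 3/2 = -1/2
Particular solution: y = 3/2 - (1/2)e^(-2x)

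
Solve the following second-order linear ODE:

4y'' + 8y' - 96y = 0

Characteristic equation: 4r² + 8r - 96 = 0
Divide by 4: r² + 2r - 24 = 0
Roots: r = 4, -6 (distinct real)
General solution: y = C₁e^(4x) + C₂e^(-6x)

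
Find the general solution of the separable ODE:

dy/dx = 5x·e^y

Separating variables and integrating:
-e^(-y) = 5x²/2 + C

General solution: y = -ln(C - 5x²/2)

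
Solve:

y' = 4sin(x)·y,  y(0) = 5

General solution: y = Ce^(-4cos(x))
Applying IC y(0) = 5:
Particular solution: y = 5e^(4(1-cos(x)))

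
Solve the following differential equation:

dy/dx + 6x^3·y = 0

Using integrating factor method:

General solution: y = Ce^(-3x^4/2)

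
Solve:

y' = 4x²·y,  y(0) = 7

General solution: y = Ce^(4x³/3)
Applying IC y(0) = 7:
Particular solution: y = 7e^(4x³/3)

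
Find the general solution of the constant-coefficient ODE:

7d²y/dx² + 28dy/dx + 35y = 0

Characteristic equation: 7r² + 28r + 35 = 0
Divide by 7: r² + 4r + 5 = 0
Roots: r = -2 ± i (complex conjugates)
General solution: y = e^(-2x)(C₁cos(x) + C₂sin(x))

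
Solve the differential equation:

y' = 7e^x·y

Separating variables and integrating:
ln|y| = 7e^x + C

General solution: y = Ce^(7e^x)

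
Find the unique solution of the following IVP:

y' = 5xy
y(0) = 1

General solution: y = Ce^(5x²/2)
Applying IC y(0) = 1:
Particular solution: y = e^(5x²/2)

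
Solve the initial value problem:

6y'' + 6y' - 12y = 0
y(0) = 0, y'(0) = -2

General solution: y = C₁e^x + C₂e^(-2x)
Applying ICs: C₁ = -2/3, C₂ = 2/3
Particular solution: y = -(2/3)e^x + (2/3)e^(-2x)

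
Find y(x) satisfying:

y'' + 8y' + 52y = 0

Characteristic equation: r² + 8r + 52 = 0
Roots: r = -4 ± 6i (complex conjugates)
General solution: y = e^(-4x)(C₁cos(6x) + C₂sin(6x))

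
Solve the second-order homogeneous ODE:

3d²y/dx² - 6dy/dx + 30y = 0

Characteristic equation: 3r² - 6r + 30 = 0
Divide by 3: r² - 2r + 10 = 0
Roots: r = 1 ± 3i (complex conjugates)
General solution: y = e^x(C₁cos(3x) + C₂sin(3x))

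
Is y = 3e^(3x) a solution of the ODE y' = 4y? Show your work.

Verification:
y = 3e^(3x)
y' = 9e^(3x)
But 4y = 12e^(3x)
y' ≠ 4y — the derivative does not match

No, it is not a solution.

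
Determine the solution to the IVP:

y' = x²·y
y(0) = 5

General solution: y = Ce^(x³/3)
Applying IC y(0) = 5:
Particular solution: y = 5e^(x³/3)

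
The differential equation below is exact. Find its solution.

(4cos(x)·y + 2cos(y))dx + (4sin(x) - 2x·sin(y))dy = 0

Verify exactness: ∂M/∂y = ∂N/∂x ✓
Find F(x,y) such that ∂F/∂x = M, ∂F/∂y = N
Solution: 4sin(x)·y + 2x·cos(y) = C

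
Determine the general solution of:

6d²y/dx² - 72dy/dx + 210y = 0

Characteristic equation: 6r² - 72r + 210 = 0
Divide by 6: r² - 12r + 35 = 0
Roots: r = 7, 5 (distinct real)
General solution: y = C₁e^(7x) + C₂e^(5x)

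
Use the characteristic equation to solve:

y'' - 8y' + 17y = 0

Characteristic equation: r² - 8r + 17 = 0
Roots: r = 4 ± i (complex conjugates)
General solution: y = e^(4x)(C₁cos(x) + C₂sin(x))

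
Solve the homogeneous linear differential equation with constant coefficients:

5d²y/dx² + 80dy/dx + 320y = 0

Characteristic equation: 5r² + 80r + 320 = 0
Divide by 5: r² + 16r + 64 = 0
Factored: (r + 8)² = 0
Repeated root: r = -8
General solution: y = (C₁ + C₂x)e^(-8x)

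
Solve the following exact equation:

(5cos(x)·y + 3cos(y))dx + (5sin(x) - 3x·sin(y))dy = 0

Verify exactness: ∂M/∂y = ∂N/∂x ✓
Find F(x,y) such that ∂F/∂x = M, ∂F/∂y = N
Solution: 5sin(x)·y + 3x·cos(y) = C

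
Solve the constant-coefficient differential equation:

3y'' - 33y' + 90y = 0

Characteristic equation: 3r² - 33r + 90 = 0
Divide by 3: r² - 11r + 30 = 0
Roots: r = 6, 5 (distinct real)
General solution: y = C₁e^(6x) + C₂e^(5x)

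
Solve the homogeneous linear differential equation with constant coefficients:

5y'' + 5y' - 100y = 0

Characteristic equation: 5r² + 5r - 100 = 0
Divide by 5: r² + r - 20 = 0
Roots: r = 4, -5 (distinct real)
General solution: y = C₁e^(4x) + C₂e^(-5x)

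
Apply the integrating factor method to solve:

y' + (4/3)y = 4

Using integrating factor method:

General solution: y = 3 + Ce^(-4x/3)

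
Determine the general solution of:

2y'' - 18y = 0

Characteristic equation: 2r² - 18 = 0
Divide by 2: r² - 9 = 0
Roots: r = 3, -3 (distinct real)
General solution: y = C₁e^(3x) + C₂e^(-3x)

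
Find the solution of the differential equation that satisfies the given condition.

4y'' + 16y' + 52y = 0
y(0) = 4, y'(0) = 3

General solution: y = e^(-2x)(C₁cos(3x) + C₂sin(3x))
Complex roots r = -2 ± 3i
Applying ICs: C₁ = 4, C₂ = 11/3
Particular solution: y = e^(-2x)(4cos(3x) + (11/3)sin(3x))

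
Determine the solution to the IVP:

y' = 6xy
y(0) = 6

General solution: y = Ce^(3x²)
Applying IC y(0) = 6:
Particular solution: y = 6e^(3x²)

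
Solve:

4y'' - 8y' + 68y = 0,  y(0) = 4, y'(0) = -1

General solution: y = e^x(C₁cos(4x) + C₂sin(4x))
Complex roots r = 1 ± 4i
Applying ICs: C₁ = 4, C₂ = -5/4
Particular solution: y = e^x(4cos(4x) - (5/4)sin(4x))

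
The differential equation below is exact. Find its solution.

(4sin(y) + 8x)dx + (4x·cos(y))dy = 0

Verify exactness: ∂M/∂y = ∂N/∂x ✓
Find F(x,y) such that ∂F/∂x = M, ∂F/∂y = N
Solution: 4x·sin(y) + 4x² = C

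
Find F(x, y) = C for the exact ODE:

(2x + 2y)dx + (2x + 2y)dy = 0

Verify exactness: ∂M/∂y = ∂N/∂x ✓
Find F(x,y) such that ∂F/∂x = M, ∂F/∂y = N
Solution: x² + 2xy + y² = C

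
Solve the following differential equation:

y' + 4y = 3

Using integrating factor method:

General solution: y = 3/4 + Ce^(-4x)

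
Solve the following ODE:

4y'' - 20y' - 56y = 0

Characteristic equation: 4r² - 20r - 56 = 0
Divide by 4: r² - 5r - 14 = 0
Roots: r = 7, -2 (distinct real)
General solution: y = C₁e^(7x) + C₂e^(-2x)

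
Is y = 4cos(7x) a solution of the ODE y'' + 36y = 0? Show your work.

Verification:
y'' = -196cos(7x)
y'' + 36y ≠ 0 (frequency mismatch: got 49 instead of 36)

No, it is not a solution.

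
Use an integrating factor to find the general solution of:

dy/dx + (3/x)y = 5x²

Using integrating factor method:

General solution: y = (5/6)x^3 + Cx^(-3)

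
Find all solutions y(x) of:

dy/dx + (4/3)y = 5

Using integrating factor method:

General solution: y = 15/4 + Ce^(-4x/3)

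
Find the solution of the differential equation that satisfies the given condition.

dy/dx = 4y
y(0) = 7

General solution: y = Ce^(4x)
Applying IC y(0) = 7:
Particular solution: y = 7e^(4x)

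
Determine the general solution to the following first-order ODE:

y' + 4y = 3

Using integrating factor method:

General solution: y = 3/4 + Ce^(-4x)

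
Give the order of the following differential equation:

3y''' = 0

The order is 3 (highest derivative is of order 3).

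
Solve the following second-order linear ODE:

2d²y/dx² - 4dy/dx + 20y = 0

Characteristic equation: 2r² - 4r + 20 = 0
Divide by 2: r² - 2r + 10 = 0
Roots: r = 1 ± 3i (complex conjugates)
General solution: y = e^x(C₁cos(3x) + C₂sin(3x))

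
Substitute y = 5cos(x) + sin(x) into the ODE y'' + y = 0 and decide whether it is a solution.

Verification:
y'' = -5cos(x) - sin(x)
y'' + y = 0 ✓

Yes, it is a solution.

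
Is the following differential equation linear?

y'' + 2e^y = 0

No. Nonlinear (e^y is nonlinear in y)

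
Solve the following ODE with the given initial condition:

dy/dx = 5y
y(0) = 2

General solution: y = Ce^(5x)
Applying IC y(0) = 2:
Particular solution: y = 2e^(5x)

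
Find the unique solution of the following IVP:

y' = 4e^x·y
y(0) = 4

General solution: y = Ce^(4e^x)
Applying IC y(0) = 4:
Particular solution: y = 4e^(4(e^x - 1))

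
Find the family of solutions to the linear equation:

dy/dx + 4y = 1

Using integrating factor method:

General solution: y = 1/4 + Ce^(-4x)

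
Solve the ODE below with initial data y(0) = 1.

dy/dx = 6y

General solution: y = Ce^(6x)
Applying IC y(0) = 1:
Particular solution: y = e^(6x)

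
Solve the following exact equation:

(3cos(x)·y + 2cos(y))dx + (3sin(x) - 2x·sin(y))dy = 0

Verify exactness: ∂M/∂y = ∂N/∂x ✓
Find F(x,y) such that ∂F/∂x = M, ∂F/∂y = N
Solution: 3sin(x)·y + 2x·cos(y) = C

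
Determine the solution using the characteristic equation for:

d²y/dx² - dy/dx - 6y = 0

Characteristic equation: r² - r - 6 = 0
Roots: r = 3, -2 (distinct real)
General solution: y = C₁e^(3x) + C₂e^(-2x)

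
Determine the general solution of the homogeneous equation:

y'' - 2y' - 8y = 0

Characteristic equation: r² - 2r - 8 = 0
Roots: r = 4, -2 (distinct real)
General solution: y = C₁e^(4x) + C₂e^(-2x)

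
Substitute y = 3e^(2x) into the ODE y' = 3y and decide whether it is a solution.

Verification:
y = 3e^(2x)
y' = 6e^(2x)
But 3y = 9e^(2x)
y' ≠ 3y — the derivative does not match

No, it is not a solution.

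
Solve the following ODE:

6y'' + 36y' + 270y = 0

Characteristic equation: 6r² + 36r + 270 = 0
Divide by 6: r² + 6r + 45 = 0
Roots: r = -3 ± 6i (complex conjugates)
General solution: y = e^(-3x)(C₁cos(6x) + C₂sin(6x))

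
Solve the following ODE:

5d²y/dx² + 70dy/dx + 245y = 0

Characteristic equation: 5r² + 70r + 245 = 0
Divide by 5: r² + 14r + 49 = 0
Factored: (r + 7)² = 0
Repeated root: r = -7
General solution: y = (C₁ + C₂x)e^(-7x)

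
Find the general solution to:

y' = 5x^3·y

Separating variables and integrating:
ln|y| = 5x^4/4 + C

General solution: y = Ce^(5x^4/4)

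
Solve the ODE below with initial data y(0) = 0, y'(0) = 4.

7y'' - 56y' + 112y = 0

General solution: y = (C₁ + C₂x)e^(4x)
Repeated root r = 4
Applying ICs: C₁ = 0, C₂ = 4
Particular solution: y = 4xe^(4x)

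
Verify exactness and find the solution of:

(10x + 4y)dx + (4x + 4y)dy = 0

Verify exactness: ∂M/∂y = ∂N/∂x ✓
Find F(x,y) such that ∂F/∂x = M, ∂F/∂y = N
Solution: 5x² + 4xy + 2y² = C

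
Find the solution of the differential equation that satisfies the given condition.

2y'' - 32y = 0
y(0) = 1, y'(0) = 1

General solution: y = C₁e^(4x) + C₂e^(-4x)
Applying ICs: C₁ = 5/8, C₂ = 3/8
Particular solution: y = (5/8)e^(4x) + (3/8)e^(-4x)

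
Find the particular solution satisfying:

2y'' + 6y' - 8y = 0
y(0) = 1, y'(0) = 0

General solution: y = C₁e^x + C₂e^(-4x)
Applying ICs: C₁ = 4/5, C₂ = 1/5
Particular solution: y = (4/5)e^x + (1/5)e^(-4x)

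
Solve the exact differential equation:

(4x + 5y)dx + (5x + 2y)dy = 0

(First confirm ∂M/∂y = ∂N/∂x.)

Verify exactness: ∂M/∂y = ∂N/∂x ✓
Find F(x,y) such that ∂F/∂x = M, ∂F/∂y = N
Solution: 2x² + 5xy + y² = C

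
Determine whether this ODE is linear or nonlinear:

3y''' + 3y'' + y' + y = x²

Linear (y and its derivatives appear to the first power only, no products of y terms)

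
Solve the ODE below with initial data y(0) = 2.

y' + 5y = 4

General solution: y = 4/5 + Ce^(-5x)
Applying y(0) = 2: C = 2 - 4/5 = 6/5
Particular solution: y = 4/5 + (6/5)e^(-5x)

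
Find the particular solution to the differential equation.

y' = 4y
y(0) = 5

General solution: y = Ce^(4x)
Applying IC y(0) = 5:
Particular solution: y = 5e^(4x)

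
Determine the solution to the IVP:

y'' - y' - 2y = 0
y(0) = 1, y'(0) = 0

General solution: y = C₁e^(2x) + C₂e^(-x)
Applying ICs: C₁ = 1/3, C₂ = 2/3
Particular solution: y = (1/3)e^(2x) + (2/3)e^(-x)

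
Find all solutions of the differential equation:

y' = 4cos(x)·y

Separating variables and integrating:
ln|y| = 4sin(x) + C

General solution: y = Ce^(4sin(x))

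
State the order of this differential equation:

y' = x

The order is 1 (highest derivative is of order 1).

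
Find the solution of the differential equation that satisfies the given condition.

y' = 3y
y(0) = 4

General solution: y = Ce^(3x)
Applying IC y(0) = 4:
Particular solution: y = 4e^(3x)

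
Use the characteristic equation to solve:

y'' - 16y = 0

Characteristic equation: r² - 16 = 0
Roots: r = 4, -4 (distinct real)
General solution: y = C₁e^(4x) + C₂e^(-4x)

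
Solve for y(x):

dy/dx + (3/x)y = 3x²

Using integrating factor method:

General solution: y = (1/2)x^3 + Cx^(-3)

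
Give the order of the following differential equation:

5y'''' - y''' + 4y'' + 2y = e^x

The order is 4 (highest derivative is of order 4).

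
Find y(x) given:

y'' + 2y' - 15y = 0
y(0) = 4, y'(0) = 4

General solution: y = C₁e^(3x) + C₂e^(-5x)
Applying ICs: C₁ = 3, C₂ = 1
Particular solution: y = 3e^(3x) + e^(-5x)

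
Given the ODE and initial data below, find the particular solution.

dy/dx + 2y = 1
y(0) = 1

General solution: y = 1/2 + Ce^(-2x)
Applying y(0) = 1: C = 1 - 1/2 = 1/2
Particular solution: y = 1/2 + (1/2)e^(-2x)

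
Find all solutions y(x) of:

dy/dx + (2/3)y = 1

Using integrating factor method:

General solution: y = 3/2 + Ce^(-2x/3)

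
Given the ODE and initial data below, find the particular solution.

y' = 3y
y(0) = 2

General solution: y = Ce^(3x)
Applying IC y(0) = 2:
Particular solution: y = 2e^(3x)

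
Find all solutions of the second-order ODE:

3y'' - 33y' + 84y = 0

Characteristic equation: 3r² - 33r + 84 = 0
Divide by 3: r² - 11r + 28 = 0
Roots: r = 7, 4 (distinct real)
General solution: y = C₁e^(7x) + C₂e^(4x)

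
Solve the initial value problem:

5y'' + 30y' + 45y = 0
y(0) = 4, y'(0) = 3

General solution: y = (C₁ + C₂x)e^(-3x)
Repeated root r = -3
Applying ICs: C₁ = 4, C₂ = 15
Particular solution: y = (4 + 15x)e^(-3x)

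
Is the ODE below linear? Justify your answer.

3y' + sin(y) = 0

No. Nonlinear (sin(y) is nonlinear in y)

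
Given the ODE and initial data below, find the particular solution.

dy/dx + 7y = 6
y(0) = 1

General solution: y = 6/7 + Ce^(-7x)
Applying y(0) = 1: C = 1 - 6/7 = 1/7
Particular solution: y = 6/7 + (1/7)e^(-7x)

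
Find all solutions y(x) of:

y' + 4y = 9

Using integrating factor method:

General solution: y = 9/4 + Ce^(-4x)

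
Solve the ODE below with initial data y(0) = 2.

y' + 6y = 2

General solution: y = 1/3 + Ce^(-6x)
Applying y(0) = 2: C = 2 - 1/3 = 5/3
Particular solution: y = 1/3 + (5/3)e^(-6x)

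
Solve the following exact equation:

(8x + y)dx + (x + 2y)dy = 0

Verify exactness: ∂M/∂y = ∂N/∂x ✓
Find F(x,y) such that ∂F/∂x = M, ∂F/∂y = N
Solution: 4x² + xy + y² = C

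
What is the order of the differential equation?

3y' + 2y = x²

The order is 1 (highest derivative is of order 1).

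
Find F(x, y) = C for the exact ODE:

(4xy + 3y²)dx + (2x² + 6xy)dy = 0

Verify exactness: ∂M/∂y = ∂N/∂x ✓
Find F(x,y) such that ∂F/∂x = M, ∂F/∂y = N
Solution: 2x²y + 3xy² = C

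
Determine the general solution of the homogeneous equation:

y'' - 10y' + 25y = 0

Characteristic equation: r² - 10r + 25 = 0
Factored: (r - 5)² = 0
Repeated root: r = 5
General solution: y = (C₁ + C₂x)e^(5x)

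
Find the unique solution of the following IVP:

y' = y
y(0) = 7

General solution: y = Ce^x
Applying IC y(0) = 7:
Particular solution: y = 7e^x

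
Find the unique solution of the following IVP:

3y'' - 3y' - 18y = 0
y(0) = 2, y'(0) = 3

General solution: y = C₁e^(3x) + C₂e^(-2x)
Applying ICs: C₁ = 7/5, C₂ = 3/5
Particular solution: y = (7/5)e^(3x) + (3/5)e^(-2x)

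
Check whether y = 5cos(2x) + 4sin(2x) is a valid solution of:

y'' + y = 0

Verification:
y'' = -20cos(2x) - 16sin(2x)
y'' + y ≠ 0 (frequency mismatch: got 4 instead of 1)

No, it is not a solution.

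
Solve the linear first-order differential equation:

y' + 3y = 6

Using integrating factor method:

General solution: y = 2 + Ce^(-3x)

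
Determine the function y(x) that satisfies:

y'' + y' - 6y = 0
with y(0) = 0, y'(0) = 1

General solution: y = C₁e^(2x) + C₂e^(-3x)
Applying ICs: C₁ = 1/5, C₂ = -1/5
Particular solution: y = (1/5)e^(2x) - (1/5)e^(-3x)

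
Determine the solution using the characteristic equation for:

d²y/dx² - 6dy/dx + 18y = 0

Characteristic equation: r² - 6r + 18 = 0
Roots: r = 3 ± 3i (complex conjugates)
General solution: y = e^(3x)(C₁cos(3x) + C₂sin(3x))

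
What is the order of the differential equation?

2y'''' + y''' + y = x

The order is 4 (highest derivative is of order 4).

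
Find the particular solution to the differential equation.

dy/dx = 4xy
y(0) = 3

General solution: y = Ce^(2x²)
Applying IC y(0) = 3:
Particular solution: y = 3e^(2x²)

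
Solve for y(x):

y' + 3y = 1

Using integrating factor method:

General solution: y = 1/3 + Ce^(-3x)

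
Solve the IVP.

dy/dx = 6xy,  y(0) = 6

General solution: y = Ce^(3x²)
Applying IC y(0) = 6:
Particular solution: y = 6e^(3x²)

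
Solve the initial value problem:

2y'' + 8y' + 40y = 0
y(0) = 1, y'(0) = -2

General solution: y = e^(-2x)(C₁cos(4x) + C₂sin(4x))
Complex roots r = -2 ± 4i
Applying ICs: C₁ = 1, C₂ = 0
Particular solution: y = e^(-2x)(cos(4x))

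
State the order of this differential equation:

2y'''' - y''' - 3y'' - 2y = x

The order is 4 (highest derivative is of order 4).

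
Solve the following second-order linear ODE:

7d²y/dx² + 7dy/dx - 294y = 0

Characteristic equation: 7r² + 7r - 294 = 0
Divide by 7: r² + r - 42 = 0
Roots: r = 6, -7 (distinct real)
General solution: y = C₁e^(6x) + C₂e^(-7x)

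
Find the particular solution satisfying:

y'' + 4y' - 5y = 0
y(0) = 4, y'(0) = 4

General solution: y = C₁e^x + C₂e^(-5x)
Applying ICs: C₁ = 4, C₂ = 0
Particular solution: y = 4e^x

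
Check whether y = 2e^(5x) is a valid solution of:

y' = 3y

Verification:
y = 2e^(5x)
y' = 10e^(5x)
But 3y = 6e^(5x)
y' ≠ 3y — the derivative does not match

No, it is not a solution.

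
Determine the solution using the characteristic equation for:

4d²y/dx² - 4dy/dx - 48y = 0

Characteristic equation: 4r² - 4r - 48 = 0
Divide by 4: r² - r - 12 = 0
Roots: r = 4, -3 (distinct real)
General solution: y = C₁e^(4x) + C₂e^(-3x)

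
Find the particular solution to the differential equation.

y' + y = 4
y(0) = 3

General solution: y = 4 + Ce^(-x)
Applying y(0) = 3: C = 3 - 4 = -1
Particular solution: y = 4 - e^(-x)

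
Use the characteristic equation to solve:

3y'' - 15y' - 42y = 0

Characteristic equation: 3r² - 15r - 42 = 0
Divide by 3: r² - 5r - 14 = 0
Roots: r = 7, -2 (distinct real)
General solution: y = C₁e^(7x) + C₂e^(-2x)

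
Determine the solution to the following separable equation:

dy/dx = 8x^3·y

Separating variables and integrating:
ln|y| = 2x^4 + C

General solution: y = Ce^(2x^4)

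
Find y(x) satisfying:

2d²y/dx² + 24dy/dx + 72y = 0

Characteristic equation: 2r² + 24r + 72 = 0
Divide by 2: r² + 12r + 36 = 0
Factored: (r + 6)² = 0
Repeated root: r = -6
General solution: y = (C₁ + C₂x)e^(-6x)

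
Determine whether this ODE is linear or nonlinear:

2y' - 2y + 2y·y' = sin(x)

Nonlinear (product y·y')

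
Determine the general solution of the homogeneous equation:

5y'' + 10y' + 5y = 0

Characteristic equation: 5r² + 10r + 5 = 0
Divide by 5: r² + 2r + 1 = 0
Factored: (r + 1)² = 0
Repeated root: r = -1
General solution: y = (C₁ + C₂x)e^(-x)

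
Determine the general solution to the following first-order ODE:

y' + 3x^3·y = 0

Using integrating factor method:

General solution: y = Ce^(-3x^4/4)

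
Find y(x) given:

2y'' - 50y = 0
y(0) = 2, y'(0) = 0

General solution: y = C₁e^(5x) + C₂e^(-5x)
Applying ICs: C₁ = 1, C₂ = 1
Particular solution: y = e^(5x) + e^(-5x)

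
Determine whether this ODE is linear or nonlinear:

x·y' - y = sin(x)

Linear (y and its derivatives appear to the first power only, no products of y terms)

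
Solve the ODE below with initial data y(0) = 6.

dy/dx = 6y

General solution: y = Ce^(6x)
Applying IC y(0) = 6:
Particular solution: y = 6e^(6x)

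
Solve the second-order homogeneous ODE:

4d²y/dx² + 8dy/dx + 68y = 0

Characteristic equation: 4r² + 8r + 68 = 0
Divide by 4: r² + 2r + 17 = 0
Roots: r = -1 ± 4i (complex conjugates)
General solution: y = e^(-x)(C₁cos(4x) + C₂sin(4x))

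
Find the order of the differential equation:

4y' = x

The order is 1 (highest derivative is of order 1).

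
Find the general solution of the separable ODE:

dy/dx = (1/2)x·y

Separating variables and integrating:
ln|y| = x^2/4 + C

General solution: y = Ce^(x^2/4)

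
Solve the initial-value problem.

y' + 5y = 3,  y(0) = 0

General solution: y = 3/5 + Ce^(-5x)
Applying y(0) = 0: C = 0 - 3/5 = -3/5
Particular solution: y = 3/5 - (3/5)e^(-5x)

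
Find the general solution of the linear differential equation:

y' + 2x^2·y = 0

Using integrating factor method:

General solution: y = Ce^(-2x^3/3)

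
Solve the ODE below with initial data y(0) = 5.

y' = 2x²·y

General solution: y = Ce^(2x³/3)
Applying IC y(0) = 5:
Particular solution: y = 5e^(2x³/3)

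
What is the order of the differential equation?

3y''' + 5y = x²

The order is 3 (highest derivative is of order 3).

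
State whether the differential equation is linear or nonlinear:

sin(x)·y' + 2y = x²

Linear (y and its derivatives appear to the first power only, no products of y terms)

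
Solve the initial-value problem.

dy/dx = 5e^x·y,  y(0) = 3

General solution: y = Ce^(5e^x)
Applying IC y(0) = 3:
Particular solution: y = 3e^(5(e^x - 1))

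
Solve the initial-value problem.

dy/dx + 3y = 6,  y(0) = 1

General solution: y = 2 + Ce^(-3x)
Applying y(0) = 1: C = 1 - 2 = -1
Particular solution: y = 2 - e^(-3x)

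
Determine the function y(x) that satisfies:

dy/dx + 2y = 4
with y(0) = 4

General solution: y = 2 + Ce^(-2x)
Applying y(0) = 4: C = 4 - 2 = 2
Particular solution: y = 2 + 2e^(-2x)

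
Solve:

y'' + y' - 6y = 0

Characteristic equation: r² + r - 6 = 0
Roots: r = 2, -3 (distinct real)
General solution: y = C₁e^(2x) + C₂e^(-3x)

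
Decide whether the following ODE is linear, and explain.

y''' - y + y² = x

Nonlinear (y² term)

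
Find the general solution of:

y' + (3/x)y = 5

Using integrating factor method:

General solution: y = (5/4)x + Cx^(-3)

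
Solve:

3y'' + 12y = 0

Characteristic equation: 3r² + 12 = 0
Divide by 3: r² + 4 = 0
Roots: r = ±2i (complex conjugates)
General solution: y = C₁cos(2x) + C₂sin(2x)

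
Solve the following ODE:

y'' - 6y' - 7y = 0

Characteristic equation: r² - 6r - 7 = 0
Roots: r = 7, -1 (distinct real)
General solution: y = C₁e^(7x) + C₂e^(-x)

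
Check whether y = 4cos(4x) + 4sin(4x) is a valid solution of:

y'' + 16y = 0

Verification:
y'' = -64cos(4x) - 64sin(4x)
y'' + 16y = 0 ✓

Yes, it is a solution.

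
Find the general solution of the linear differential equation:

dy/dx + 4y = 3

Using integrating factor method:

General solution: y = 3/4 + Ce^(-4x)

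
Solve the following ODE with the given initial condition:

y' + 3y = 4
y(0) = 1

General solution: y = 4/3 + Ce^(-3x)
Applying y(0) = 1: C = 1 - 4/3 = -1/3
Particular solution: y = 4/3 - (1/3)e^(-3x)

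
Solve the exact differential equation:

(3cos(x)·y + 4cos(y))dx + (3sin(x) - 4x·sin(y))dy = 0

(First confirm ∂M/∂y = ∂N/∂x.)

Verify exactness: ∂M/∂y = ∂N/∂x ✓
Find F(x,y) such that ∂F/∂x = M, ∂F/∂y = N
Solution: 3sin(x)·y + 4x·cos(y) = C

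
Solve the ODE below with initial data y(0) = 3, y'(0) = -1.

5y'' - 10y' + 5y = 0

General solution: y = (C₁ + C₂x)e^x
Repeated root r = 1
Applying ICs: C₁ = 3, C₂ = -4
Particular solution: y = (3 - 4x)e^x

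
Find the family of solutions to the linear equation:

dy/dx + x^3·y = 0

Using integrating factor method:

General solution: y = Ce^(-x^4/4)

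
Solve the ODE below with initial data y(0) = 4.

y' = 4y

General solution: y = Ce^(4x)
Applying IC y(0) = 4:
Particular solution: y = 4e^(4x)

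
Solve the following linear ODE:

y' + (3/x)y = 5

Using integrating factor method:

General solution: y = (5/4)x + Cx^(-3)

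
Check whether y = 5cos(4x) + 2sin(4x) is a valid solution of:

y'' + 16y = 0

Verification:
y'' = -80cos(4x) - 32sin(4x)
y'' + 16y = 0 ✓

Yes, it is a solution.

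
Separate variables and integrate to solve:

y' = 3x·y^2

Separating variables and integrating:
-1/y = 3x^2/2 + C

General solution: y^-1 = (-3/2)x^2 + C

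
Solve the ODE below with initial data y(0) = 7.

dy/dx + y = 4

General solution: y = 4 + Ce^(-x)
Applying y(0) = 7: C = 7 - 4 = 3
Particular solution: y = 4 + 3e^(-x)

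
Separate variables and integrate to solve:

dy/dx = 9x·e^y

Separating variables and integrating:
-e^(-y) = 9x²/2 + C

General solution: y = -ln(C - 9x²/2)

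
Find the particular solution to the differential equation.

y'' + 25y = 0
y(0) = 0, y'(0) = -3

General solution: y = C₁cos(5x) + C₂sin(5x)
Complex roots r = ±5i
Applying ICs: C₁ = 0, C₂ = -3/5
Particular solution: y = -(3/5)sin(5x)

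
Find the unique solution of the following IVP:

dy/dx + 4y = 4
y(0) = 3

General solution: y = 1 + Ce^(-4x)
Applying y(0) = 3: C = 3 - 1 = 2
Particular solution: y = 1 + 2e^(-4x)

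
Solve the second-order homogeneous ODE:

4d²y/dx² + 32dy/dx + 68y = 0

Characteristic equation: 4r² + 32r + 68 = 0
Divide by 4: r² + 8r + 17 = 0
Roots: r = -4 ± i (complex conjugates)
General solution: y = e^(-4x)(C₁cos(x) + C₂sin(x))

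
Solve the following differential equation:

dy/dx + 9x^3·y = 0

Using integrating factor method:

General solution: y = Ce^(-9x^4/4)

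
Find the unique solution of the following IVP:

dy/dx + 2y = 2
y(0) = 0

General solution: y = 1 + Ce^(-2x)
Applying y(0) = 0: C = 0 - 1 = -1
Particular solution: y = 1 - e^(-2x)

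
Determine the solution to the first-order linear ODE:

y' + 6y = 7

Using integrating factor method:

General solution: y = 7/6 + Ce^(-6x)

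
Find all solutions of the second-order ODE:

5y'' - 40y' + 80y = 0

Characteristic equation: 5r² - 40r + 80 = 0
Divide by 5: r² - 8r + 16 = 0
Factored: (r - 4)² = 0
Repeated root: r = 4
General solution: y = (C₁ + C₂x)e^(4x)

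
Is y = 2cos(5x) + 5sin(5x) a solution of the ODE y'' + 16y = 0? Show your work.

Verification:
y'' = -50cos(5x) - 125sin(5x)
y'' + 16y ≠ 0 (frequency mismatch: got 25 instead of 16)

No, it is not a solution.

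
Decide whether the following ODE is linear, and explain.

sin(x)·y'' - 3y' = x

Linear (y and its derivatives appear to the first power only, no products of y terms)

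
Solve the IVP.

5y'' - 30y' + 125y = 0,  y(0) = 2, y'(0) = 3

General solution: y = e^(3x)(C₁cos(4x) + C₂sin(4x))
Complex roots r = 3 ± 4i
Applying ICs: C₁ = 2, C₂ = -3/4
Particular solution: y = e^(3x)(2cos(4x) - (3/4)sin(4x))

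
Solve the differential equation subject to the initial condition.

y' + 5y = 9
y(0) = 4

General solution: y = 9/5 + Ce^(-5x)
Applying y(0) = 4: C = 4 - 9/5 = 11/5
Particular solution: y = 9/5 + (11/5)e^(-5x)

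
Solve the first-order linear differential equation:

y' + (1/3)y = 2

Using integrating factor method:

General solution: y = 6 + Ce^(-x/3)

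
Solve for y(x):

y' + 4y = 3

Using integrating factor method:

General solution: y = 3/4 + Ce^(-4x)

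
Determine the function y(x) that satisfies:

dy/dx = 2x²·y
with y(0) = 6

General solution: y = Ce^(2x³/3)
Applying IC y(0) = 6:
Particular solution: y = 6e^(2x³/3)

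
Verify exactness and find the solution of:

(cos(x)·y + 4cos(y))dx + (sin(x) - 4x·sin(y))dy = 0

Verify exactness: ∂M/∂y = ∂N/∂x ✓
Find F(x,y) such that ∂F/∂x = M, ∂F/∂y = N
Solution: sin(x)·y + 4x·cos(y) = C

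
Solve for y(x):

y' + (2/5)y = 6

Using integrating factor method:

General solution: y = 15 + Ce^(-2x/5)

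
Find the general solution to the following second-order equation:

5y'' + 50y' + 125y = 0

Characteristic equation: 5r² + 50r + 125 = 0
Divide by 5: r² + 10r + 25 = 0
Factored: (r + 5)² = 0
Repeated root: r = -5
General solution: y = (C₁ + C₂x)e^(-5x)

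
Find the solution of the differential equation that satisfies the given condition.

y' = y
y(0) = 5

General solution: y = Ce^x
Applying IC y(0) = 5:
Particular solution: y = 5e^x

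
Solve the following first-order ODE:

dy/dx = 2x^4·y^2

Separating variables and integrating:
-1/y = 2x^5/5 + C

General solution: y^-1 = (-2/5)x^5 + C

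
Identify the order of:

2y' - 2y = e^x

The order is 1 (highest derivative is of order 1).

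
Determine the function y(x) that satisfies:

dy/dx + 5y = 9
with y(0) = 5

General solution: y = 9/5 + Ce^(-5x)
Applying y(0) = 5: C = 5 - 9/5 = 16/5
Particular solution: y = 9/5 + (16/5)e^(-5x)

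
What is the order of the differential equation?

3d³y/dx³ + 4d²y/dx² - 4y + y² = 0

The order is 3 (highest derivative is of order 3).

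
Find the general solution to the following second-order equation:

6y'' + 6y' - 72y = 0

Characteristic equation: 6r² + 6r - 72 = 0
Divide by 6: r² + r - 12 = 0
Roots: r = 3, -4 (distinct real)
General solution: y = C₁e^(3x) + C₂e^(-4x)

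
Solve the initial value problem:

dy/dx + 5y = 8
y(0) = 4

General solution: y = 8/5 + Ce^(-5x)
Applying y(0) = 4: C = 4 - 8/5 = 12/5
Particular solution: y = 8/5 + (12/5)e^(-5x)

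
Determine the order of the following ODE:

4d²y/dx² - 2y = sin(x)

The order is 2 (highest derivative is of order 2).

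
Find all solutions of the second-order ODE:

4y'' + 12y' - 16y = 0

Characteristic equation: 4r² + 12r - 16 = 0
Divide by 4: r² + 3r - 4 = 0
Roots: r = 1, -4 (distinct real)
General solution: y = C₁e^x + C₂e^(-4x)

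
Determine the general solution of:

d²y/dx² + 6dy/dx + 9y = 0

Characteristic equation: r² + 6r + 9 = 0
Factored: (r + 3)² = 0
Repeated root: r = -3
General solution: y = (C₁ + C₂x)e^(-3x)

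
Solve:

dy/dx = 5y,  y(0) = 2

General solution: y = Ce^(5x)
Applying IC y(0) = 2:
Particular solution: y = 2e^(5x)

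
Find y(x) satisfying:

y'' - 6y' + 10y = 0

Characteristic equation: r² - 6r + 10 = 0
Roots: r = 3 ± i (complex conjugates)
General solution: y = e^(3x)(C₁cos(x) + C₂sin(x))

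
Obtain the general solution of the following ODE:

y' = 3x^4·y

Separating variables and integrating:
ln|y| = 3x^5/5 + C

General solution: y = Ce^(3x^5/5)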